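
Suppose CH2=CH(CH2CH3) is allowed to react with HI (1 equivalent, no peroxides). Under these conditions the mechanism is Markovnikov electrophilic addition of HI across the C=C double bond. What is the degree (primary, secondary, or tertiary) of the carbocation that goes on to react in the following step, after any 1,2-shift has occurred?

Step 1: Electrophilic addition begins with the π(C=C) electrons forming a bond to the proton of HI. Following Markovnikov's rule, the resulting cation is secondary. The H–I bond breaks heterolytically, releasing I⁻.
No single 1,2-shift to an adjacent carbon would give a more-substituted cation, so no rearrangement occurs.

secondary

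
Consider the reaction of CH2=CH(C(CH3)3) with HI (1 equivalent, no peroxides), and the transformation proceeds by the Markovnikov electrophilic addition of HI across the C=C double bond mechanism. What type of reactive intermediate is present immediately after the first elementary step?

secondary carbocation

Step 1: Protonation of the alkene by HI: the π bond acts as the nucleophile and picks up H⁺, giving the more stable (Markovnikov) secondary carbocation. The H–I bond breaks heterolytically, releasing I⁻.
After step 1 the species present is a secondary carbocation.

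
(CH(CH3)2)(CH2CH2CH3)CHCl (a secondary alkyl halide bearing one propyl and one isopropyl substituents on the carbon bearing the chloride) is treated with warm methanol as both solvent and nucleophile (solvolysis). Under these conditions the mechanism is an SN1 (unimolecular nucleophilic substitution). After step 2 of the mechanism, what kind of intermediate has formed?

Step 1: Unassisted departure of Cl⁻ (taking the C–Cl bonding pair) generates a secondary carbocation.
Step 2: A 1,2-hydride shift from the adjacent isopropyl carbon moves the positive charge from the secondary centre to an adjacent carbon, generating a more stable tertiary carbocation.
After step 2 the species present is a tertiary carbocation.

tertiary carbocation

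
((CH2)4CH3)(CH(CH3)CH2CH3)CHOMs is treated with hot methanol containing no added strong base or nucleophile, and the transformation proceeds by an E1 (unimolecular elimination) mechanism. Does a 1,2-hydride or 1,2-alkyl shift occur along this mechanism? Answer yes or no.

yes

The first-formed carbocation is secondary.
The adjacent sec-butyl carbon already bears 2 other carbon substituents and has a hydrogen to migrate; after a 1,2-hydride shift from that carbon the positive charge sits on a tertiary centre.
Tertiary is more stable than secondary, so the shift occurs.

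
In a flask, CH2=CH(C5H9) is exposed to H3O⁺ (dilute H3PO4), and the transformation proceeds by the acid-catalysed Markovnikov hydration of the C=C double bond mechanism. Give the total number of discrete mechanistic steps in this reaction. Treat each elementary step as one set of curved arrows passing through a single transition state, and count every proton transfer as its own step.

Step 1: The π electrons of the C=C bond attack a proton of H3O⁺; Markovnikov addition places the new C–H on the less-substituted alkene carbon, so the positive charge ends up on the more-substituted carbon — a secondary carbocation. H2O is released.
Step 2: A hydride (H with its bonding pair) migrates from the adjacent cyclopentyl carbon to the cationic centre — a 1,2-hydride shift — upgrading the secondary cation to a tertiary one.
Step 3: Nucleophilic capture of the cation by H2O produces the protonated alcohol (an oxonium ion).
Step 4: H2O removes a proton from the oxonium oxygen, regenerating H3O⁺ and giving the neutral alcohol.
Total: 4 elementary steps.

4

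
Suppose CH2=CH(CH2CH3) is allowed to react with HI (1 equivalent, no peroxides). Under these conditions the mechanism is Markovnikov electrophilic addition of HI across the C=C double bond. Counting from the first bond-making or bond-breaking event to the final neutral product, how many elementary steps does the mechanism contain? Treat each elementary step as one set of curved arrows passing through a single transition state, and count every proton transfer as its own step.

Step 1: The π electrons of the C=C bond attack a proton of HI; Markovnikov addition places the new C–H on the less-substituted alkene carbon, so the positive charge ends up on the more-substituted carbon — a secondary carbocation. The H–I bond breaks heterolytically, releasing I⁻.
(No 1,2-shift: no single shift to an adjacent carbon would give a more stable cation.)
Step 2: Nucleophilic attack by I⁻ on the carbocation completes the addition, giving R–I.
Total: 2 elementary steps.

2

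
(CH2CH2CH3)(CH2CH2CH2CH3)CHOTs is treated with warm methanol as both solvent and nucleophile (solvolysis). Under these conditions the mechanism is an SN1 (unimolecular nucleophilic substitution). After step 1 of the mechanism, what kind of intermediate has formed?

secondary carbocation

Step 1: Unassisted departure of TsO⁻ (taking the C–O bonding pair) generates a secondary carbocation.
After step 1 the species present is a secondary carbocation.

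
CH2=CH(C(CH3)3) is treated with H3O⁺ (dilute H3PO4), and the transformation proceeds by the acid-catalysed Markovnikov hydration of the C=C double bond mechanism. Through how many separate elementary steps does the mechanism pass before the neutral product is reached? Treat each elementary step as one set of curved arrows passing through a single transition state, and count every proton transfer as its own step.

4

Step 1: Protonation of the alkene by H3O⁺: the π bond acts as the nucleophile and picks up H⁺, giving the more stable (Markovnikov) secondary carbocation. H2O is released.
Step 2: A 1,2-methyl shift from the adjacent tert-butyl carbon moves the positive charge from the secondary centre to an adjacent carbon, generating a more stable tertiary carbocation.
Step 3: A lone pair on the oxygen of H2O attacks the carbocation, forming a C–O bond and an oxonium ion (a protonated alcohol).
Step 4: Proton transfer from the O–H of the oxonium ion to H2O completes the catalytic cycle and yields the alcohol.
Total: 4 elementary steps.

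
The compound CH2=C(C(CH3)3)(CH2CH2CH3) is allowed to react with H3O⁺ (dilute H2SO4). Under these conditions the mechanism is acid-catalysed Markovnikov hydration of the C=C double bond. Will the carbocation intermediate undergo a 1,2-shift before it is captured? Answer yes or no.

no

The first-formed carbocation is tertiary.
No single 1,2-shift to an adjacent carbon would produce a more-substituted cation than the one already present, so no rearrangement occurs.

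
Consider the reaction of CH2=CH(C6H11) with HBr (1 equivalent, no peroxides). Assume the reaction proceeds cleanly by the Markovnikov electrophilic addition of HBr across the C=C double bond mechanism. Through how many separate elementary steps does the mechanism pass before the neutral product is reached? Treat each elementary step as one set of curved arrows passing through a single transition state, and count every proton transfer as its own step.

3

Step 1: Protonation of the alkene by HBr: the π bond acts as the nucleophile and picks up H⁺, giving the more stable (Markovnikov) secondary carbocation. The H–Br bond breaks heterolytically, releasing Br⁻.
Step 2: Carbocation rearrangement: a 1,2-hydride shift from the adjacent cyclohexyl carbon converts the initially-formed secondary cation into the more stable tertiary cation.
Step 3: Br⁻ captures the cation: a lone pair on Br⁻ fills the empty p orbital, producing the alkyl halide product.
Total: 3 elementary steps.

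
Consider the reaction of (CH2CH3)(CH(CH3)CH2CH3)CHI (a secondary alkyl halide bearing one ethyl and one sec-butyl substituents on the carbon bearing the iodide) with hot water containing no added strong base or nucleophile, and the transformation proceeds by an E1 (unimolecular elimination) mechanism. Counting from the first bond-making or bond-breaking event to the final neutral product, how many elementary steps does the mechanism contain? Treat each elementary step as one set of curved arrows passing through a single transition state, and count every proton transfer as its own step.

3

Step 1: The C–I bond breaks with both electrons going to the iodide; I⁻ leaves and a secondary carbocation remains.
Step 2: Carbocation rearrangement: a 1,2-hydride shift from the adjacent sec-butyl carbon converts the initially-formed secondary cation into the more stable tertiary cation.
Step 3: A weak base (a water molecule from the solvent) removes a proton from a carbon adjacent to the cationic centre; the electrons of that C–H bond become the new π(C=C) bond, giving the alkene.
Total: 3 elementary steps.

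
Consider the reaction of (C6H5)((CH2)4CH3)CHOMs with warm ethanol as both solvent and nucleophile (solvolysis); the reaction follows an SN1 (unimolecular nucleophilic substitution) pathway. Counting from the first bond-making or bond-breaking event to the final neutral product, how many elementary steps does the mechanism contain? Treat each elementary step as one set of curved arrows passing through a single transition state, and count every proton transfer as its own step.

Step 1: Rate-determining heterolysis of the C–O bond gives MsO⁻ and a secondary carbocation.
(No 1,2-shift: no single shift to an adjacent carbon would give a more stable cation.)
Step 2: A lone pair on the oxygen of CH3CH2OH attacks the carbocation, forming a new C–O σ-bond and an oxonium ion.
Step 3: Deprotonation of the oxonium oxygen by solvent ethanol yields the neutral ether.
Total: 3 elementary steps.

3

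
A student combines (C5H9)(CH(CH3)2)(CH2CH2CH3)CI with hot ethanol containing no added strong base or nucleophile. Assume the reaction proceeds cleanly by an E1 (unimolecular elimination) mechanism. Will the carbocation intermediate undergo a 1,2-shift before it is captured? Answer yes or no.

no

The first-formed carbocation is tertiary.
No single 1,2-shift to an adjacent carbon would produce a more-substituted cation than the one already present, so no rearrangement occurs.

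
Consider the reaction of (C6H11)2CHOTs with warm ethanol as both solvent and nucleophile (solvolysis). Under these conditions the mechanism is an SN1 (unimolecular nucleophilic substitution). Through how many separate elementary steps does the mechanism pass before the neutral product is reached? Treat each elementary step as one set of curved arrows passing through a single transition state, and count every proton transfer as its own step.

Step 1: Ionisation: the C–O σ-bond cleaves heterolytically; both bonding electrons depart with TsO⁻, leaving a secondary carbocation at the α-carbon.
Step 2: A 1,2-hydride shift from the adjacent cyclohexyl carbon moves the positive charge from the secondary centre to an adjacent carbon, generating a more stable tertiary carbocation.
Step 3: A lone pair on the oxygen of CH3CH2OH attacks the carbocation, forming a new C–O σ-bond and an oxonium ion.
Step 4: Proton transfer from the O–H of the oxonium ion to a solvent molecule delivers the neutral ether.
Total: 4 elementary steps.

4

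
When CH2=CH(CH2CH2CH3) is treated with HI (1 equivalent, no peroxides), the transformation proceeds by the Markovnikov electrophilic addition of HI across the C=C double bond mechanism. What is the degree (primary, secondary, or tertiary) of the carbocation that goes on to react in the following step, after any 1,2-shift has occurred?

Step 1: Protonation of the alkene by HI: the π bond acts as the nucleophile and picks up H⁺, giving the more stable (Markovnikov) secondary carbocation. The H–I bond breaks heterolytically, releasing I⁻.
No single 1,2-shift to an adjacent carbon would give a more-substituted cation, so no rearrangement occurs.

secondary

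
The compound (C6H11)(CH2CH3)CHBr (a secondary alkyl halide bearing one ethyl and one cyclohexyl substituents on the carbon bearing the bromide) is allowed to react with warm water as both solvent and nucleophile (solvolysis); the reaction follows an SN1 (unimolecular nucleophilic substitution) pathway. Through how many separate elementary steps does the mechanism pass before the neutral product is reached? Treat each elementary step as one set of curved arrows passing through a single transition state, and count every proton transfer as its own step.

4

Step 1: Unassisted departure of Br⁻ (taking the C–Br bonding pair) generates a secondary carbocation.
Step 2: Carbocation rearrangement: a 1,2-hydride shift from the adjacent cyclohexyl carbon converts the initially-formed secondary cation into the more stable tertiary cation.
Step 3: H2O donates an oxygen lone pair into the empty p orbital of the cation, giving a protonated alcohol (an oxonium ion).
Step 4: Proton transfer from the O–H of the oxonium ion to a solvent molecule delivers the neutral alcohol.
Total: 4 elementary steps.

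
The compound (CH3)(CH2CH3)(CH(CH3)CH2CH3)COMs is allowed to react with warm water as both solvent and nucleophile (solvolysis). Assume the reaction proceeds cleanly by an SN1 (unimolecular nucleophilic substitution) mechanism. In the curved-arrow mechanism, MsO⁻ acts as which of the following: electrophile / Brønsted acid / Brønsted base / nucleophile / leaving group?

leaving group

Step 1: The C–O bond breaks with both electrons going to the mesylate; MsO⁻ leaves and a tertiary carbocation remains.
MsO⁻ departs with both electrons of the breaking σ-bond — that is the definition of a leaving group.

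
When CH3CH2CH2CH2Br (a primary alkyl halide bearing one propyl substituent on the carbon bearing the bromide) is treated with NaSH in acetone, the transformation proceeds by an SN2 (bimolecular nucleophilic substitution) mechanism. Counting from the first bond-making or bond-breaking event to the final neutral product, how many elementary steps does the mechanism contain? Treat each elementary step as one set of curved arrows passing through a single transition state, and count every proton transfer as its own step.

Step 1: Backside attack by HS⁻ on the carbon bearing the bromide: the new C–S bond forms as the C–Br bond breaks, with Walden inversion at carbon.
Total: 1 elementary step.

1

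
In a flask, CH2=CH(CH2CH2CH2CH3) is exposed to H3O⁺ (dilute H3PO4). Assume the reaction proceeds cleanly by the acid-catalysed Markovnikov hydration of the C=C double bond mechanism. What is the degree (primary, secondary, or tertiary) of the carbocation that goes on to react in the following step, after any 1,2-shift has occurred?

Step 1: Protonation of the alkene by H3O⁺: the π bond acts as the nucleophile and picks up H⁺, giving the more stable (Markovnikov) secondary carbocation. H2O is released.
No single 1,2-shift to an adjacent carbon would give a more-substituted cation, so no rearrangement occurs.

secondary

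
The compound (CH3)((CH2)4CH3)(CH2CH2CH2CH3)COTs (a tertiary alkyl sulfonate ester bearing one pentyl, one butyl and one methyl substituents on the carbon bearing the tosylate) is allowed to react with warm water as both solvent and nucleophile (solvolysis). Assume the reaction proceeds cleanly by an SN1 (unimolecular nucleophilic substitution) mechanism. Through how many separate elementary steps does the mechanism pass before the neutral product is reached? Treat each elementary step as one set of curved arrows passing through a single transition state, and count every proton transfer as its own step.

3

Step 1: Unassisted departure of TsO⁻ (taking the C–O bonding pair) generates a tertiary carbocation.
(No 1,2-shift: no single shift to an adjacent carbon would give a more stable cation.)
Step 2: Nucleophilic capture: the oxygen of H2O bonds to the cationic carbon, producing an oxonium-ion intermediate.
Step 3: Proton transfer from the O–H of the oxonium ion to a solvent molecule delivers the neutral alcohol.
Total: 3 elementary steps.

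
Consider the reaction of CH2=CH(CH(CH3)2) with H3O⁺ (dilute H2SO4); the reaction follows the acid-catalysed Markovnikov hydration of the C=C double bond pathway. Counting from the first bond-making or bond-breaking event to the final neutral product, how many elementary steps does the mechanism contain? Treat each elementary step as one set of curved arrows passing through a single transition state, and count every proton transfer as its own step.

4

Step 1: Electrophilic addition begins with the π(C=C) electrons forming a bond to the proton of H3O⁺. Following Markovnikov's rule, the resulting cation is secondary. H2O is released.
Step 2: A 1,2-hydride shift from the adjacent isopropyl carbon moves the positive charge from the secondary centre to an adjacent carbon, generating a more stable tertiary carbocation.
Step 3: A lone pair on the oxygen of H2O attacks the carbocation, forming a C–O bond and an oxonium ion (a protonated alcohol).
Step 4: H2O removes a proton from the oxonium oxygen, regenerating H3O⁺ and giving the neutral alcohol.
Total: 4 elementary steps.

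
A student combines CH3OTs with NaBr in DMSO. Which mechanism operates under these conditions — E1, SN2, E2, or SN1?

SN2

Conditions: a methyl substrate with a strong nucleophile in the polar aprotic solvent DMSO.
These conditions are the textbook signature of the SN2 pathway.
An unhindered substrate with a strong nucleophile in a polar aprotic solvent favours one-step backside displacement.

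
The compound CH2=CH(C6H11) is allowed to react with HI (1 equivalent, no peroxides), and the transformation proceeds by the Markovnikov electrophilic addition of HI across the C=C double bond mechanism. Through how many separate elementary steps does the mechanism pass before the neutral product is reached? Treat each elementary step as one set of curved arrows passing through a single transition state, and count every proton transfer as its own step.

3

Step 1: The π electrons of the C=C bond attack a proton of HI; Markovnikov addition places the new C–H on the less-substituted alkene carbon, so the positive charge ends up on the more-substituted carbon — a secondary carbocation. The H–I bond breaks heterolytically, releasing I⁻.
Step 2: Carbocation rearrangement: a 1,2-hydride shift from the adjacent cyclohexyl carbon converts the initially-formed secondary cation into the more stable tertiary cation.
Step 3: Nucleophilic attack by I⁻ on the carbocation completes the addition, giving R–I.
Total: 3 elementary steps.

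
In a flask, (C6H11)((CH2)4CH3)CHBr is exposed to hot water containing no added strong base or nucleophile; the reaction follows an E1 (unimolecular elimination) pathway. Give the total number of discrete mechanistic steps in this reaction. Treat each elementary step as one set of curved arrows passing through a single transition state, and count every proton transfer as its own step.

3

Step 1: Ionisation: the C–Br σ-bond cleaves heterolytically; both bonding electrons depart with Br⁻, leaving a secondary carbocation at the α-carbon.
Step 2: A 1,2-hydride shift from the adjacent cyclohexyl carbon moves the positive charge from the secondary centre to an adjacent carbon, generating a more stable tertiary carbocation.
Step 3: A water molecule (solvent) deprotonates a β-carbon; as the C–H bond breaks, those electrons form the new alkene π bond.
Total: 3 elementary steps.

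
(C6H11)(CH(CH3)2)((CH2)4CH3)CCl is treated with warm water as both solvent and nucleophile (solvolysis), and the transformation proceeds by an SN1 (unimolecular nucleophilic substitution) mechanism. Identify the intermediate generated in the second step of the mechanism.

oxonium ion

Step 1: The C–Cl bond breaks with both electrons going to the chloride; Cl⁻ leaves and a tertiary carbocation remains.
Step 2: H2O donates an oxygen lone pair into the empty p orbital of the cation, giving a protonated alcohol (an oxonium ion).
After step 2 the species present is an oxonium ion.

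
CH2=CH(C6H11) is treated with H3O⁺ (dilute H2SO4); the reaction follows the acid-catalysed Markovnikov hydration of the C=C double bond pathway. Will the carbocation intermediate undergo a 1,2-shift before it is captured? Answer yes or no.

The first-formed carbocation is secondary.
The adjacent cyclohexyl carbon already bears 2 other carbon substituents and has a hydrogen to migrate; after a 1,2-hydride shift from that carbon the positive charge sits on a tertiary centre.
Tertiary is more stable than secondary, so the shift occurs.

yes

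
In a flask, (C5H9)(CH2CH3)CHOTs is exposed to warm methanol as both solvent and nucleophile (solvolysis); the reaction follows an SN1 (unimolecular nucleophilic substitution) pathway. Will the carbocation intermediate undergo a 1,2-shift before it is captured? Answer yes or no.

yes

The first-formed carbocation is secondary.
The adjacent cyclopentyl carbon already bears 2 other carbon substituents and has a hydrogen to migrate; after a 1,2-hydride shift from that carbon the positive charge sits on a tertiary centre.
Tertiary is more stable than secondary, so the shift occurs.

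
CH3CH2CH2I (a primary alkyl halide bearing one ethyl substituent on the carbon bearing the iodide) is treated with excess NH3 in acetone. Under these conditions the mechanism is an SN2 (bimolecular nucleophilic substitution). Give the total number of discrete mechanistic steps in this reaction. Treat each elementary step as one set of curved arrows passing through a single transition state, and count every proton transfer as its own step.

2

Step 1: A lone pair on the N of NH3 attacks the α-carbon from the back side while the C–I bond breaks; both bonding electrons leave with I⁻. The product of this concerted step is an alkylammonium ion.
Step 2: A second equivalent of NH3 removes a proton from the N, giving the neutral product.
Total: 2 elementary steps.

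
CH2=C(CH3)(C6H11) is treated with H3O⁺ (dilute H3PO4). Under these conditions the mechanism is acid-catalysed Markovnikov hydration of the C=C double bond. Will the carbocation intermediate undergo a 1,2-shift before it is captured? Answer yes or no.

The first-formed carbocation is tertiary.
No single 1,2-shift to an adjacent carbon would produce a more-substituted cation than the one already present, so no rearrangement occurs.

no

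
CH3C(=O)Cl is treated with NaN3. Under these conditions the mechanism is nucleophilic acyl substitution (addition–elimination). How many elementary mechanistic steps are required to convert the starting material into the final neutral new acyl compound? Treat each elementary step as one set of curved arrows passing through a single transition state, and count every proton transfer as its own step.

Step 1: A lone pair on the N of N3⁻ attacks the electrophilic acyl carbon; the π(C=O) electrons move onto oxygen, giving a tetrahedral intermediate.
Step 2: Elimination step: re-formation of the carbonyl π bond drives out Cl⁻, giving the new acyl compound.
Total: 2 elementary steps.

2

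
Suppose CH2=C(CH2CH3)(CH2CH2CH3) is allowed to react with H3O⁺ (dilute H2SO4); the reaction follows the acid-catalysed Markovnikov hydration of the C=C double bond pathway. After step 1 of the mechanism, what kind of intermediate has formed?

Step 1: Electrophilic addition begins with the π(C=C) electrons forming a bond to the proton of H3O⁺. Following Markovnikov's rule, the resulting cation is tertiary. H2O is released.
After step 1 the species present is a tertiary carbocation.

tertiary carbocation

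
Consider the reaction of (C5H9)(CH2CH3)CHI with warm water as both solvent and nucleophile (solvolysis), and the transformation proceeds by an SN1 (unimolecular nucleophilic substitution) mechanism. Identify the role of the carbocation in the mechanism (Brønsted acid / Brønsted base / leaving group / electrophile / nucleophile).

Step 3: H2O donates an oxygen lone pair into the empty p orbital of the cation, giving a protonated alcohol (an oxonium ion).
The carbocation accepts an electron pair into an empty or π* orbital — it is the electrophile.

electrophile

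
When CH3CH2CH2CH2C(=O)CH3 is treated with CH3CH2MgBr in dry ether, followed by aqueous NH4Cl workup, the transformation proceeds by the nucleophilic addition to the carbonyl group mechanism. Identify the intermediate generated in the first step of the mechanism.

tetrahedral alkoxide intermediate

Step 1: A lone pair / filled orbital on the carbanion-like carbon of CH3CH2MgBr attacks the electrophilic carbonyl carbon; the π(C=O) electrons shift onto oxygen, producing a tetrahedral alkoxide intermediate.
After step 1 the species present is a tetrahedral alkoxide intermediate.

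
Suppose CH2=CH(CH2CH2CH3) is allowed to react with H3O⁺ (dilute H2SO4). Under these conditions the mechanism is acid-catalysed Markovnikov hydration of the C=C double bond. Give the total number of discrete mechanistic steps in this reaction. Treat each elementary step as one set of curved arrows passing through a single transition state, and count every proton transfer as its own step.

3

Step 1: Protonation of the alkene by H3O⁺: the π bond acts as the nucleophile and picks up H⁺, giving the more stable (Markovnikov) secondary carbocation. H2O is released.
(No 1,2-shift: no single shift to an adjacent carbon would give a more stable cation.)
Step 2: A lone pair on the oxygen of H2O attacks the carbocation, forming a C–O bond and an oxonium ion (a protonated alcohol).
Step 3: Proton transfer from the O–H of the oxonium ion to H2O completes the catalytic cycle and yields the alcohol.
Total: 3 elementary steps.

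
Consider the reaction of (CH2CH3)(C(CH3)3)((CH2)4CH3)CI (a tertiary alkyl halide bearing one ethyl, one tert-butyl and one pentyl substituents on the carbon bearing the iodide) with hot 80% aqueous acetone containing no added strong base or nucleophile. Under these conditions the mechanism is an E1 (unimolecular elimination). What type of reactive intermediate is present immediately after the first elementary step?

tertiary carbocation

Step 1: Unassisted departure of I⁻ (taking the C–I bonding pair) generates a tertiary carbocation.
After step 1 the species present is a tertiary carbocation.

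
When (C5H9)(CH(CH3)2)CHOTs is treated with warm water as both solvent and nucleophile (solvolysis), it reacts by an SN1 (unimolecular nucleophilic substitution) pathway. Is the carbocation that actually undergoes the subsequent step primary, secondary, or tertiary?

tertiary

Step 1: Ionisation: the C–O σ-bond cleaves heterolytically; both bonding electrons depart with TsO⁻, leaving a secondary carbocation at the α-carbon.
Step 2: A hydride (H with its bonding pair) migrates from the adjacent isopropyl carbon to the cationic centre — a 1,2-hydride shift — upgrading the secondary cation to a tertiary one.
The cation rearranges from secondary to tertiary via a 1,2-hydride shift from the adjacent isopropyl carbon; the tertiary cation is what reacts next.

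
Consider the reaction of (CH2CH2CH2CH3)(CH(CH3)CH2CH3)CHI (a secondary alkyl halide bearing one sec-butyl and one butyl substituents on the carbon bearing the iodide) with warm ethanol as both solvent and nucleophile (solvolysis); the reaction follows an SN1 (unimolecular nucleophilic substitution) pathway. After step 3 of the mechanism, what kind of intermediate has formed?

Step 1: Ionisation: the C–I σ-bond cleaves heterolytically; both bonding electrons depart with I⁻, leaving a secondary carbocation at the α-carbon.
Step 2: A hydride (H with its bonding pair) migrates from the adjacent sec-butyl carbon to the cationic centre — a 1,2-hydride shift — upgrading the secondary cation to a tertiary one.
Step 3: CH3CH2OH donates an oxygen lone pair into the empty p orbital of the cation, giving a protonated ether (an oxonium ion).
After step 3 the species present is an oxonium ion.

oxonium ion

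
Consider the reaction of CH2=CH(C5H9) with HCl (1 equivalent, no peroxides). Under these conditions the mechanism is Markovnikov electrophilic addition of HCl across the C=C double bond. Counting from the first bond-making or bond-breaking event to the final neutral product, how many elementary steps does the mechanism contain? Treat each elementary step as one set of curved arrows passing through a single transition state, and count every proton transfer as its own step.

Step 1: The π electrons of the C=C bond attack a proton of HCl; Markovnikov addition places the new C–H on the less-substituted alkene carbon, so the positive charge ends up on the more-substituted carbon — a secondary carbocation. The H–Cl bond breaks heterolytically, releasing Cl⁻.
Step 2: Carbocation rearrangement: a 1,2-hydride shift from the adjacent cyclopentyl carbon converts the initially-formed secondary cation into the more stable tertiary cation.
Step 3: Cl⁻ captures the cation: a lone pair on Cl⁻ fills the empty p orbital, producing the alkyl halide product.
Total: 3 elementary steps.

3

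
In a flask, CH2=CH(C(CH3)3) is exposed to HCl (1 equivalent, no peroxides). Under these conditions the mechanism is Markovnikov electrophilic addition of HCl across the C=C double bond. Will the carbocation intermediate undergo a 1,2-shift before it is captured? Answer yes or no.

yes

The first-formed carbocation is secondary.
The adjacent tert-butyl carbon has no hydrogen but bears methyl groups; migration of one methyl with its bonding pair (a 1,2-methyl shift) places the charge on a tertiary centre.
Tertiary is more stable than secondary, so the shift occurs.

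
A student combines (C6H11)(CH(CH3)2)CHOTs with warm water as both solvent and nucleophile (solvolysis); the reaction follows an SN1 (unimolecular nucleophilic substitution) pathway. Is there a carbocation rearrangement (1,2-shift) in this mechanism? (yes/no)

yes

The first-formed carbocation is secondary.
The adjacent cyclohexyl carbon already bears 2 other carbon substituents and has a hydrogen to migrate; after a 1,2-hydride shift from that carbon the positive charge sits on a tertiary centre.
Tertiary is more stable than secondary, so the shift occurs.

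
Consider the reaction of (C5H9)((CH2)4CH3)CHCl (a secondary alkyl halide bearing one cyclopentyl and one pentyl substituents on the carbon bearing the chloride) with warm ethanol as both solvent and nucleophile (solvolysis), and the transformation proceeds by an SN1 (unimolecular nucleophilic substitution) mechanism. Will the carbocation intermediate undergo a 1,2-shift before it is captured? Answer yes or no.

The first-formed carbocation is secondary.
The adjacent cyclopentyl carbon already bears 2 other carbon substituents and has a hydrogen to migrate; after a 1,2-hydride shift from that carbon the positive charge sits on a tertiary centre.
Tertiary is more stable than secondary, so the shift occurs.

yes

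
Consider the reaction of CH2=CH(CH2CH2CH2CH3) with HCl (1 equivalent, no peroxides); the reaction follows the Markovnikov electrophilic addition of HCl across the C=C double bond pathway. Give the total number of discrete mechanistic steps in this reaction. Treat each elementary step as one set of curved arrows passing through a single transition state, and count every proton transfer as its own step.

Step 1: Electrophilic addition begins with the π(C=C) electrons forming a bond to the proton of HCl. Following Markovnikov's rule, the resulting cation is secondary. The H–Cl bond breaks heterolytically, releasing Cl⁻.
(No 1,2-shift: no single shift to an adjacent carbon would give a more stable cation.)
Step 2: Cl⁻ captures the cation: a lone pair on Cl⁻ fills the empty p orbital, producing the alkyl halide product.
Total: 2 elementary steps.

2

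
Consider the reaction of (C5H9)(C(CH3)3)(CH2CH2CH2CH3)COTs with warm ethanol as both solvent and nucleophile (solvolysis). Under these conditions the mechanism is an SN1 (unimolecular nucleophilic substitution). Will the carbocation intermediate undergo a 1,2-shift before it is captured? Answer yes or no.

The first-formed carbocation is tertiary.
No single 1,2-shift to an adjacent carbon would produce a more-substituted cation than the one already present, so no rearrangement occurs.

no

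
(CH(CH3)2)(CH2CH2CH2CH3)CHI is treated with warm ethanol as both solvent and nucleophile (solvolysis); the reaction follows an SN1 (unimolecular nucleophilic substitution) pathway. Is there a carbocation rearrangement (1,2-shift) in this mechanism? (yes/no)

The first-formed carbocation is secondary.
The adjacent isopropyl carbon already bears 2 other carbon substituents and has a hydrogen to migrate; after a 1,2-hydride shift from that carbon the positive charge sits on a tertiary centre.
Tertiary is more stable than secondary, so the shift occurs.

yes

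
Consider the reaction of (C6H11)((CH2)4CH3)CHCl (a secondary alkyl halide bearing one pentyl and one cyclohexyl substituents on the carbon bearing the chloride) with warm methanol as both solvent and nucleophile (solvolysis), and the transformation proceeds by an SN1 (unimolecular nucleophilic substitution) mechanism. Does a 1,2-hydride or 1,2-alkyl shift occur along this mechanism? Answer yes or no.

yes

The first-formed carbocation is secondary.
The adjacent cyclohexyl carbon already bears 2 other carbon substituents and has a hydrogen to migrate; after a 1,2-hydride shift from that carbon the positive charge sits on a tertiary centre.
Tertiary is more stable than secondary, so the shift occurs.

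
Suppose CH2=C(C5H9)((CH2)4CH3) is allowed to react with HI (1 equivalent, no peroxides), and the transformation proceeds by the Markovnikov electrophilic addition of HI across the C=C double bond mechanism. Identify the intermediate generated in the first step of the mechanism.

Step 1: The π electrons of the C=C bond attack a proton of HI; Markovnikov addition places the new C–H on the less-substituted alkene carbon, so the positive charge ends up on the more-substituted carbon — a tertiary carbocation. The H–I bond breaks heterolytically, releasing I⁻.
After step 1 the species present is a tertiary carbocation.

tertiary carbocation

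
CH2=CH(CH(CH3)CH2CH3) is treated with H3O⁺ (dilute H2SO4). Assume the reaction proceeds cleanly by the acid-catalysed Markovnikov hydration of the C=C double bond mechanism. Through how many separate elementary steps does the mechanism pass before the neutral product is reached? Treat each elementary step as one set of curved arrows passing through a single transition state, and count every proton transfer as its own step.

4

Step 1: The π electrons of the C=C bond attack a proton of H3O⁺; Markovnikov addition places the new C–H on the less-substituted alkene carbon, so the positive charge ends up on the more-substituted carbon — a secondary carbocation. H2O is released.
Step 2: Carbocation rearrangement: a 1,2-hydride shift from the adjacent sec-butyl carbon converts the initially-formed secondary cation into the more stable tertiary cation.
Step 3: A lone pair on the oxygen of H2O attacks the carbocation, forming a C–O bond and an oxonium ion (a protonated alcohol).
Step 4: Proton transfer from the O–H of the oxonium ion to H2O completes the catalytic cycle and yields the alcohol.
Total: 4 elementary steps.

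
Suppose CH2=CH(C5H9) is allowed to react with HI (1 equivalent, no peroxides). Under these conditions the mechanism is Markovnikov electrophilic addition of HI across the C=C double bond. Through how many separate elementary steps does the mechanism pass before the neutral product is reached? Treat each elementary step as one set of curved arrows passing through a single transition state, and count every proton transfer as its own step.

3

Step 1: Protonation of the alkene by HI: the π bond acts as the nucleophile and picks up H⁺, giving the more stable (Markovnikov) secondary carbocation. The H–I bond breaks heterolytically, releasing I⁻.
Step 2: A hydride (H with its bonding pair) migrates from the adjacent cyclopentyl carbon to the cationic centre — a 1,2-hydride shift — upgrading the secondary cation to a tertiary one.
Step 3: The I⁻ anion donates a lone pair to the carbocation, forming the new C–I σ-bond and giving the neutral alkyl halide.
Total: 3 elementary steps.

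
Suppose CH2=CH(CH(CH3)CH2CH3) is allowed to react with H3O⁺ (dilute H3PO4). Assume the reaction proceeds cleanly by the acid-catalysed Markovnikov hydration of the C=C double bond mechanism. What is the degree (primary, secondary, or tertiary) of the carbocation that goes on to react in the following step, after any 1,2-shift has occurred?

Step 1: Electrophilic addition begins with the π(C=C) electrons forming a bond to the proton of H3O⁺. Following Markovnikov's rule, the resulting cation is secondary. H2O is released.
Step 2: A 1,2-hydride shift from the adjacent sec-butyl carbon moves the positive charge from the secondary centre to an adjacent carbon, generating a more stable tertiary carbocation.
The cation rearranges from secondary to tertiary via a 1,2-hydride shift from the adjacent sec-butyl carbon; the tertiary cation is what reacts next.

tertiary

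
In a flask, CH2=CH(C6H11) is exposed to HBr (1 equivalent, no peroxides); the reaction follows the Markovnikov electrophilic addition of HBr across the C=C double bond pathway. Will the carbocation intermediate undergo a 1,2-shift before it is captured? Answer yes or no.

The first-formed carbocation is secondary.
The adjacent cyclohexyl carbon already bears 2 other carbon substituents and has a hydrogen to migrate; after a 1,2-hydride shift from that carbon the positive charge sits on a tertiary centre.
Tertiary is more stable than secondary, so the shift occurs.

yes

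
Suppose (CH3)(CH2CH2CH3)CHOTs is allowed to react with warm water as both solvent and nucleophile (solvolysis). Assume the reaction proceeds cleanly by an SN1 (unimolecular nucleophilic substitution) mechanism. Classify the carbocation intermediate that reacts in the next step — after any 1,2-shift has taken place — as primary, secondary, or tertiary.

Step 1: Unassisted departure of TsO⁻ (taking the C–O bonding pair) generates a secondary carbocation.
No single 1,2-shift to an adjacent carbon would give a more-substituted cation, so no rearrangement occurs.

secondary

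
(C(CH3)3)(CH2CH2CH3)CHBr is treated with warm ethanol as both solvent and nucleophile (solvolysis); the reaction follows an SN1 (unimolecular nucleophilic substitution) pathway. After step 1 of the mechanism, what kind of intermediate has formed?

secondary carbocation

Step 1: Ionisation: the C–Br σ-bond cleaves heterolytically; both bonding electrons depart with Br⁻, leaving a secondary carbocation at the α-carbon.
After step 1 the species present is a secondary carbocation.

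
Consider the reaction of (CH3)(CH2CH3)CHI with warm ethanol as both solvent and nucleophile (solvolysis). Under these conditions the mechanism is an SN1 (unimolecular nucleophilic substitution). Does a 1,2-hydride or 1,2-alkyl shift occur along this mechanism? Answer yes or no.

no

The first-formed carbocation is secondary.
No single 1,2-shift to an adjacent carbon would produce a more-substituted cation than the one already present, so no rearrangement occurs.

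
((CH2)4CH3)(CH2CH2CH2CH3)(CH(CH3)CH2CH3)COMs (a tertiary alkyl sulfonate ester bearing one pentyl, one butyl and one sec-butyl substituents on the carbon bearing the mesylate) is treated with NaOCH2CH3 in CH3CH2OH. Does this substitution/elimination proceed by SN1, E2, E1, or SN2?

E2

Conditions: a strong base with a tertiary substrate bearing a β-hydrogen.
These conditions are the textbook signature of the E2 pathway.
A strong (often hindered) base removes a β-H in concert with loss of the leaving group — bimolecular elimination.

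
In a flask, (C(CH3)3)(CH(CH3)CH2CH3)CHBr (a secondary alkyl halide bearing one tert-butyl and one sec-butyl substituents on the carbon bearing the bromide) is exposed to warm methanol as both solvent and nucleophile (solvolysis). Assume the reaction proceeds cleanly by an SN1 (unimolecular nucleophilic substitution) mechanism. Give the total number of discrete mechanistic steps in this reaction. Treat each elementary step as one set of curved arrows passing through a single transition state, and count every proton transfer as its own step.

4

Step 1: Unassisted departure of Br⁻ (taking the C–Br bonding pair) generates a secondary carbocation.
Step 2: Carbocation rearrangement: a 1,2-hydride shift from the adjacent sec-butyl carbon converts the initially-formed secondary cation into the more stable tertiary cation.
Step 3: Nucleophilic capture: the oxygen of CH3OH bonds to the cationic carbon, producing an oxonium-ion intermediate.
Step 4: Proton transfer from the O–H of the oxonium ion to a solvent molecule delivers the neutral ether.
Total: 4 elementary steps.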